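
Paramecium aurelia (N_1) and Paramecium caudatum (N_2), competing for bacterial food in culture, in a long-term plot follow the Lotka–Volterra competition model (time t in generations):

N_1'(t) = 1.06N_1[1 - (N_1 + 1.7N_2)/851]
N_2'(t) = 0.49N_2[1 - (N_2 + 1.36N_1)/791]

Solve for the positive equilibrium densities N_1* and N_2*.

Setting both brackets to zero gives the nullclines N_1 + 1.7N_2 = 851 and 1.36N_1 + N_2 = 791.
Substituting N_2 = 791 - 1.36N_1 into the first: N_1(1 - 1.7·1.36) = 851 - 1.7·791.
So N_1* = -494/-1.31 = 376, and then N_2* = 791 - 1.36·376 = 279.

N_1* ≈ 376, N_2* ≈ 279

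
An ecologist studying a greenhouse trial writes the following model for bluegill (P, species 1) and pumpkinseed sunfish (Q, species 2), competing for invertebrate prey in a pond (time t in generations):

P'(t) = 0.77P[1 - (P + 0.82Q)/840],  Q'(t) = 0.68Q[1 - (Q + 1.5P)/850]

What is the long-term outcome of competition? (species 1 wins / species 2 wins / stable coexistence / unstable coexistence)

Compare the nullcline intercepts: K1/α12 = 840/0.82 = 1020 > K2 = 850; K2/α21 = 850/1.5 = 567 < K1 = 840.
Since the inequalities point opposite ways, species 1 can invade but species 2 cannot.

species 1 excludes species 2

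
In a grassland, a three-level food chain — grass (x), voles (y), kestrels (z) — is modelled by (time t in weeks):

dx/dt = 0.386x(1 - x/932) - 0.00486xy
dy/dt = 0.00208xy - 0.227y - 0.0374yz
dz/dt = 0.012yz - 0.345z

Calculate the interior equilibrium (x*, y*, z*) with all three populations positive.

From dz/dt = 0: 0.012y* = 0.345, so y* = 28.7.
From dx/dt = 0: 0.386(1 - x*/932) = 0.00486·28.7, giving x* = 932·(1 - 0.362) = 595.
From dy/dt = 0: 0.00208·595 - 0.227 = 0.0374z*, so z* = 1.01/0.0374 = 27.

x* ≈ 595, y* ≈ 28.7, z* ≈ 27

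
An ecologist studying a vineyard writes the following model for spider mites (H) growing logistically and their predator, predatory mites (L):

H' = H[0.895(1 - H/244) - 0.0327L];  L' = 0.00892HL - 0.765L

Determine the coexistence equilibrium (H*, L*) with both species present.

From dL/dt = 0 with L > 0: 0.00892H* = 0.765, so H* = 85.8.
Substitute into dH/dt = 0: 0.895(1 - 85.8/244) = 0.0327L*.
The bracket is 0.649, giving L* = 0.58/0.0327 = 17.7.

H* ≈ 85.8, L* ≈ 17.7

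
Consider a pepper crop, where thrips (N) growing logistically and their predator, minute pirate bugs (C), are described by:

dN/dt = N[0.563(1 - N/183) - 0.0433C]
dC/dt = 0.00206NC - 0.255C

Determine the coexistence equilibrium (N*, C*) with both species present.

From dC/dt = 0 with C > 0: 0.00206N* = 0.255, so N* = 124.
Substitute into dN/dt = 0: 0.563(1 - 124/183) = 0.0433C*.
The bracket is 0.324, giving C* = 0.182/0.0433 = 4.21.

N* ≈ 124, C* ≈ 4.21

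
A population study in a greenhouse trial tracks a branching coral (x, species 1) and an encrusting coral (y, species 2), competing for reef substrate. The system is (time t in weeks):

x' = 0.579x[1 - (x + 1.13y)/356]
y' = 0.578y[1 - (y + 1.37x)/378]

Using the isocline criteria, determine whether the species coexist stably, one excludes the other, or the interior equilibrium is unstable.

Compare the nullcline intercepts: K1/α12 = 356/1.13 = 315 < K2 = 378; K2/α21 = 378/1.37 = 276 < K1 = 356.
Since both are reversed, neither can invade when rare; the interior point is a saddle.

unstable coexistence (outcome depends on initial conditions)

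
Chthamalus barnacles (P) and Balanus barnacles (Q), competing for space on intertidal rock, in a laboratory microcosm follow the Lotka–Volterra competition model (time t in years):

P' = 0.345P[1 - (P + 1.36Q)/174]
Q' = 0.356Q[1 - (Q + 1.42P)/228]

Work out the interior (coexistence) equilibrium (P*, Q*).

P* ≈ 146, Q* ≈ 20.5

Setting both brackets to zero gives the nullclines P + 1.36Q = 174 and 1.42P + Q = 228.
Substituting Q = 228 - 1.42P into the first: P(1 - 1.36·1.42) = 174 - 1.36·228.
So P* = -136/-0.931 = 146, and then Q* = 228 - 1.42·146 = 20.5.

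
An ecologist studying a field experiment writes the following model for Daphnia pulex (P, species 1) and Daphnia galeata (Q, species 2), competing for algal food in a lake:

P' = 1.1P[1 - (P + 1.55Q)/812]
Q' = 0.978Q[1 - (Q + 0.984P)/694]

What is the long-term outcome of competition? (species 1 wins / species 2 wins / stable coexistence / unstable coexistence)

unstable coexistence (outcome depends on initial conditions)

Compare the nullcline intercepts: K1/α12 = 812/1.55 = 524 < K2 = 694; K2/α21 = 694/0.984 = 705 < K1 = 812.
Since both are reversed, neither can invade when rare; the interior point is a saddle.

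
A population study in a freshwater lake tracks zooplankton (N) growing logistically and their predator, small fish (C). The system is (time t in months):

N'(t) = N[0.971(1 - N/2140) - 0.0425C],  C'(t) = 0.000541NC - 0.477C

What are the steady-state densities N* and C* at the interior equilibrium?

From dC/dt = 0 with C > 0: 0.000541N* = 0.477, so N* = 882.
Substitute into dN/dt = 0: 0.971(1 - 882/2140) = 0.0425C*.
The bracket is 0.588, giving C* = 0.571/0.0425 = 13.4.

N* ≈ 882, C* ≈ 13.4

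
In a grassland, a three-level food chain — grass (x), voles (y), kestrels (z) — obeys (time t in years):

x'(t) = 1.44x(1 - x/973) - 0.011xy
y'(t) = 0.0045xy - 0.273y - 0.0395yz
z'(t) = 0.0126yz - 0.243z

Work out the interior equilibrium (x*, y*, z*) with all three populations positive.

From dz/dt = 0: 0.0126y* = 0.243, so y* = 19.3.
From dx/dt = 0: 1.44(1 - x*/973) = 0.011·19.3, giving x* = 973·(1 - 0.147) = 830.
From dy/dt = 0: 0.0045·830 - 0.273 = 0.0395z*, so z* = 3.46/0.0395 = 87.6.

x* ≈ 830, y* ≈ 19.3, z* ≈ 87.6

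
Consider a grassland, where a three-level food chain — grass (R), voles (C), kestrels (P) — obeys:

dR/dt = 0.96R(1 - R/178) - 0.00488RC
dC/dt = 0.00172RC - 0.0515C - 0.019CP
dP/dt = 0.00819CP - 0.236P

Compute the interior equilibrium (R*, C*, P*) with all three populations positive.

R* ≈ 152, C* ≈ 28.8, P* ≈ 11

From dP/dt = 0: 0.00819C* = 0.236, so C* = 28.8.
From dR/dt = 0: 0.96(1 - R*/178) = 0.00488·28.8, giving R* = 178·(1 - 0.146) = 152.
From dC/dt = 0: 0.00172·152 - 0.0515 = 0.019P*, so P* = 0.21/0.019 = 11.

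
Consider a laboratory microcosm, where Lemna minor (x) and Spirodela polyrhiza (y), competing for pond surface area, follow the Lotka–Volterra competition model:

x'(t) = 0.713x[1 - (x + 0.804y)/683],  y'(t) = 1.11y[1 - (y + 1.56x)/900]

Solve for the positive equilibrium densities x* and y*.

Setting both brackets to zero gives the nullclines x + 0.804y = 683 and 1.56x + y = 900.
Substituting y = 900 - 1.56x into the first: x(1 - 0.804·1.56) = 683 - 0.804·900.
So x* = -40.6/-0.254 = 160, and then y* = 900 - 1.56·160 = 651.

x* ≈ 160, y* ≈ 651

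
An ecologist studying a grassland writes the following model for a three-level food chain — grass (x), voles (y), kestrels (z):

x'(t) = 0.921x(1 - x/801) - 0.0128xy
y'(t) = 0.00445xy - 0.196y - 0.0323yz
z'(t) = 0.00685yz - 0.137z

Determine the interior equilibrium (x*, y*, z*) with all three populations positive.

From dz/dt = 0: 0.00685y* = 0.137, so y* = 20.
From dx/dt = 0: 0.921(1 - x*/801) = 0.0128·20, giving x* = 801·(1 - 0.278) = 578.
From dy/dt = 0: 0.00445·578 - 0.196 = 0.0323z*, so z* = 2.38/0.0323 = 73.6.

x* ≈ 578, y* ≈ 20, z* ≈ 73.6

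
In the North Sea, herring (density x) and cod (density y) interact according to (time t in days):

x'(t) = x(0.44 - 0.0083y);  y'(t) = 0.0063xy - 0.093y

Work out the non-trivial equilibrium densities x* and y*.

Set dy/dt = 0 with y > 0: 0.0063x - 0.093 = 0, so x* = 0.093/0.0063 = 14.8.
Set dx/dt = 0 with x > 0: 0.44 - 0.0083y = 0, so y* = 0.44/0.0083 = 53.

x* ≈ 14.8, y* ≈ 53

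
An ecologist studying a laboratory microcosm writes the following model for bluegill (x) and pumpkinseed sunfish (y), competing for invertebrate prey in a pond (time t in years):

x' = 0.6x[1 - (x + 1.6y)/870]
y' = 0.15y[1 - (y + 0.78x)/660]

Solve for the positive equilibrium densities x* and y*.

x* ≈ 750, y* ≈ 75

Setting both brackets to zero gives the nullclines x + 1.6y = 870 and 0.78x + y = 660.
Substituting y = 660 - 0.78x into the first: x(1 - 1.6·0.78) = 870 - 1.6·660.
So x* = -186/-0.248 = 750, and then y* = 660 - 0.78·750 = 75.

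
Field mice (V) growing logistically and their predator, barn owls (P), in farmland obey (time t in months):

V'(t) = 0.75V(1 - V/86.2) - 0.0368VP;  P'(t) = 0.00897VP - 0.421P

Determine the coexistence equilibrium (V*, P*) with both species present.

From dP/dt = 0 with P > 0: 0.00897V* = 0.421, so V* = 46.9.
Substitute into dV/dt = 0: 0.75(1 - 46.9/86.2) = 0.0368P*.
The bracket is 0.456, giving P* = 0.342/0.0368 = 9.28.

V* ≈ 46.9, P* ≈ 9.28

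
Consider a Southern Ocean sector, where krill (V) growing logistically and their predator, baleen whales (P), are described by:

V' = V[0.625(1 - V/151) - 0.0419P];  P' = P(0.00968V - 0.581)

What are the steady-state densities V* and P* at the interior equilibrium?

V* ≈ 60, P* ≈ 8.99

From dP/dt = 0 with P > 0: 0.00968V* = 0.581, so V* = 60.
Substitute into dV/dt = 0: 0.625(1 - 60/151) = 0.0419P*.
The bracket is 0.603, giving P* = 0.377/0.0419 = 8.99.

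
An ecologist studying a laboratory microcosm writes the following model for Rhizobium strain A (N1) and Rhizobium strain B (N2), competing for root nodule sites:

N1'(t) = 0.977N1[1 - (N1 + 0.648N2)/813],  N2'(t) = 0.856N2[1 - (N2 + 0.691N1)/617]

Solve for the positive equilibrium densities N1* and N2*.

N1* ≈ 748, N2* ≈ 100

Setting both brackets to zero gives the nullclines N1 + 0.648N2 = 813 and 0.691N1 + N2 = 617.
Substituting N2 = 617 - 0.691N1 into the first: N1(1 - 0.648·0.691) = 813 - 0.648·617.
So N1* = 413/0.552 = 748, and then N2* = 617 - 0.691·748 = 100.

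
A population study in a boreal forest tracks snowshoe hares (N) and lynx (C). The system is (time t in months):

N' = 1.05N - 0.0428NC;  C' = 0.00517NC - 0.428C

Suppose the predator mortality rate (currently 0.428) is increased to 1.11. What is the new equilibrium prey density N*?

N* ≈ 215

At the interior fixed point, setting dC/dt = 0 with C > 0 fixes N* = (predator death rate)/(NC coefficient) — independent of the other coefficients.
With the change, N* = 1.11/0.00517 = 215; it rises from 82.8.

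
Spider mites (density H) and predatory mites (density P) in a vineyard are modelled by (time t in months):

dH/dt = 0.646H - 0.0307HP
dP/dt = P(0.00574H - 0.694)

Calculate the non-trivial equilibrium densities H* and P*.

H* ≈ 121, P* ≈ 21

Set dP/dt = 0 with P > 0: 0.00574H - 0.694 = 0, so H* = 0.694/0.00574 = 121.
Set dH/dt = 0 with H > 0: 0.646 - 0.0307P = 0, so P* = 0.646/0.0307 = 21.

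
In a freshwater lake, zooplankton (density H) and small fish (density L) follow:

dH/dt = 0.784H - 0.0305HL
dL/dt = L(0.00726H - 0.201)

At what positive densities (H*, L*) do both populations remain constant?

Set dL/dt = 0 with L > 0: 0.00726H - 0.201 = 0, so H* = 0.201/0.00726 = 27.7.
Set dH/dt = 0 with H > 0: 0.784 - 0.0305L = 0, so L* = 0.784/0.0305 = 25.7.

H* ≈ 27.7, L* ≈ 25.7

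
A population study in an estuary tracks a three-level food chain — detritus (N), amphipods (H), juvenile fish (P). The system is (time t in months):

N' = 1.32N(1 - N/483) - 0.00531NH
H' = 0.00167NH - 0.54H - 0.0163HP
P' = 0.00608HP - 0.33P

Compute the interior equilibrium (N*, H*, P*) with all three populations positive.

From dP/dt = 0: 0.00608H* = 0.33, so H* = 54.3.
From dN/dt = 0: 1.32(1 - N*/483) = 0.00531·54.3, giving N* = 483·(1 - 0.218) = 378.
From dH/dt = 0: 0.00167·378 - 0.54 = 0.0163P*, so P* = 0.0905/0.0163 = 5.55.

N* ≈ 378, H* ≈ 54.3, P* ≈ 5.55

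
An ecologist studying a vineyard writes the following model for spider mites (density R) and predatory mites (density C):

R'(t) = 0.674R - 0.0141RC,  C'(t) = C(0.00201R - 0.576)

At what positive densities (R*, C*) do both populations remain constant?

R* ≈ 287, C* ≈ 47.8

Set dC/dt = 0 with C > 0: 0.00201R - 0.576 = 0, so R* = 0.576/0.00201 = 287.
Set dR/dt = 0 with R > 0: 0.674 - 0.0141C = 0, so C* = 0.674/0.0141 = 47.8.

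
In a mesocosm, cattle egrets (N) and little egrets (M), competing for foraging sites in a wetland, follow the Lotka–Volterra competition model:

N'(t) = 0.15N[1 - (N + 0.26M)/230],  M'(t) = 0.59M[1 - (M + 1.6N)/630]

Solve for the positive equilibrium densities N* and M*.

Setting both brackets to zero gives the nullclines N + 0.26M = 230 and 1.6N + M = 630.
Substituting M = 630 - 1.6N into the first: N(1 - 0.26·1.6) = 230 - 0.26·630.
So N* = 66.2/0.584 = 113, and then M* = 630 - 1.6·113 = 449.

N* ≈ 113, M* ≈ 449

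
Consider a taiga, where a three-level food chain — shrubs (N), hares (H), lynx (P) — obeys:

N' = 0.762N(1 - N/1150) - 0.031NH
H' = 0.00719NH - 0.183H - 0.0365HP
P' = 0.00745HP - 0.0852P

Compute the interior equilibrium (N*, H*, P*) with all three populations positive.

N* ≈ 615, H* ≈ 11.4, P* ≈ 116

From dP/dt = 0: 0.00745H* = 0.0852, so H* = 11.4.
From dN/dt = 0: 0.762(1 - N*/1150) = 0.031·11.4, giving N* = 1150·(1 - 0.465) = 615.
From dH/dt = 0: 0.00719·615 - 0.183 = 0.0365P*, so P* = 4.24/0.0365 = 116.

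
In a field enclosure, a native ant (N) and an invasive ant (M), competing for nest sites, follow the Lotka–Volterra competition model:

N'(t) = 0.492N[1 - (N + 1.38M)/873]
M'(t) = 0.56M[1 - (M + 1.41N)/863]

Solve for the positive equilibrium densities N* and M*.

N* ≈ 336, M* ≈ 389

Setting both brackets to zero gives the nullclines N + 1.38M = 873 and 1.41N + M = 863.
Substituting M = 863 - 1.41N into the first: N(1 - 1.38·1.41) = 873 - 1.38·863.
So N* = -318/-0.946 = 336, and then M* = 863 - 1.41·336 = 389.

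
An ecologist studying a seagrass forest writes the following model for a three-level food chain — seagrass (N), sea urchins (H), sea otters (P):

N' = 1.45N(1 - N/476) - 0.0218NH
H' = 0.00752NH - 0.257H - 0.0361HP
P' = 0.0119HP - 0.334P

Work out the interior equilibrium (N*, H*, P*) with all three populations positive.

From dP/dt = 0: 0.0119H* = 0.334, so H* = 28.1.
From dN/dt = 0: 1.45(1 - N*/476) = 0.0218·28.1, giving N* = 476·(1 - 0.422) = 275.
From dH/dt = 0: 0.00752·275 - 0.257 = 0.0361P*, so P* = 1.81/0.0361 = 50.2.

N* ≈ 275, H* ≈ 28.1, P* ≈ 50.2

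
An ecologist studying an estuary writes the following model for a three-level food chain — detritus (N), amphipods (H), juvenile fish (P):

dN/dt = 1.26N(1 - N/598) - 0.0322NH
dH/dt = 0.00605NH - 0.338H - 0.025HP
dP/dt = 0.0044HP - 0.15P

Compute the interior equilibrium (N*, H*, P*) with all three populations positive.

N* ≈ 77, H* ≈ 34.1, P* ≈ 5.12

From dP/dt = 0: 0.0044H* = 0.15, so H* = 34.1.
From dN/dt = 0: 1.26(1 - N*/598) = 0.0322·34.1, giving N* = 598·(1 - 0.871) = 77.
From dH/dt = 0: 0.00605·77 - 0.338 = 0.025P*, so P* = 0.128/0.025 = 5.12.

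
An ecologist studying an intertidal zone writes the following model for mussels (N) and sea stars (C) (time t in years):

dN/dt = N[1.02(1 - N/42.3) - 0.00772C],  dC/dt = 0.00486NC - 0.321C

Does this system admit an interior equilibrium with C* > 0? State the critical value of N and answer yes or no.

Threshold N = 66; K < 66, so no, the predator goes extinct.

The predator equation gives dC/dt > 0 only when N > 0.321/0.00486 = 66.
Without the predator, N → K = 42.3. Since 42.3 < 66, the predator cannot invade.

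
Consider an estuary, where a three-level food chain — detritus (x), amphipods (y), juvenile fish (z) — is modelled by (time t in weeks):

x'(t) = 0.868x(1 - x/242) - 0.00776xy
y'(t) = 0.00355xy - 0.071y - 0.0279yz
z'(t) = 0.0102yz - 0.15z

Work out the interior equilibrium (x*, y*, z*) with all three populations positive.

From dz/dt = 0: 0.0102y* = 0.15, so y* = 14.7.
From dx/dt = 0: 0.868(1 - x*/242) = 0.00776·14.7, giving x* = 242·(1 - 0.131) = 210.
From dy/dt = 0: 0.00355·210 - 0.071 = 0.0279z*, so z* = 0.675/0.0279 = 24.2.

x* ≈ 210, y* ≈ 14.7, z* ≈ 24.2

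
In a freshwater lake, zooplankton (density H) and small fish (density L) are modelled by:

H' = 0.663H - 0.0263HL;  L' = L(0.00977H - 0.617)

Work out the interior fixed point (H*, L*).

H* ≈ 63.2, L* ≈ 25.2

Set dL/dt = 0 with L > 0: 0.00977H - 0.617 = 0, so H* = 0.617/0.00977 = 63.2.
Set dH/dt = 0 with H > 0: 0.663 - 0.0263L = 0, so L* = 0.663/0.0263 = 25.2.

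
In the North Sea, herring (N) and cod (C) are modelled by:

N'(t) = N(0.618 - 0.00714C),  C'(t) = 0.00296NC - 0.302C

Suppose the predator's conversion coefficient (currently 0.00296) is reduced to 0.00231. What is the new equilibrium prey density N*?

N* ≈ 131

At the interior fixed point, setting dC/dt = 0 with C > 0 fixes N* = (predator death rate)/(NC coefficient) — independent of the other coefficients.
With the change, N* = 0.302/0.00231 = 131; it rises from 102.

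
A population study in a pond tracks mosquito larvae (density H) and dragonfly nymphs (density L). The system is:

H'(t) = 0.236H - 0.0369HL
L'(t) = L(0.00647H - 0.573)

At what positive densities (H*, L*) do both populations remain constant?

Set dL/dt = 0 with L > 0: 0.00647H - 0.573 = 0, so H* = 0.573/0.00647 = 88.6.
Set dH/dt = 0 with H > 0: 0.236 - 0.0369L = 0, so L* = 0.236/0.0369 = 6.4.

H* ≈ 88.6, L* ≈ 6.4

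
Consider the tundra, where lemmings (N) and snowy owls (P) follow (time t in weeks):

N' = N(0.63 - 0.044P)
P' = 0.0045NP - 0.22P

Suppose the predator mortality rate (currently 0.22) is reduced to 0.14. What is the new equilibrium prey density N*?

N* ≈ 31.1

At the interior fixed point, setting dP/dt = 0 with P > 0 fixes N* = (predator death rate)/(NP coefficient) — independent of the other coefficients.
With the change, N* = 0.14/0.0045 = 31.1; it falls from 48.9.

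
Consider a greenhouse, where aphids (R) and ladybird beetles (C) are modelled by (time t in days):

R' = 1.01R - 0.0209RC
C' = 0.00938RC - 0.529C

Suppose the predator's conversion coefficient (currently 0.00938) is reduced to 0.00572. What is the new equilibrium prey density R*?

At the interior fixed point, setting dC/dt = 0 with C > 0 fixes R* = (predator death rate)/(RC coefficient) — independent of the other coefficients.
With the change, R* = 0.529/0.00572 = 92.5; it rises from 56.4.

R* ≈ 92.5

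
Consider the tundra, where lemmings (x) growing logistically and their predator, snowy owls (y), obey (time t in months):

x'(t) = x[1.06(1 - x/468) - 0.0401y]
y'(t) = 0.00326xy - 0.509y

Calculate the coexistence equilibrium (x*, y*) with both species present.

From dy/dt = 0 with y > 0: 0.00326x* = 0.509, so x* = 156.
Substitute into dx/dt = 0: 1.06(1 - 156/468) = 0.0401y*.
The bracket is 0.666, giving y* = 0.706/0.0401 = 17.6.

x* ≈ 156, y* ≈ 17.6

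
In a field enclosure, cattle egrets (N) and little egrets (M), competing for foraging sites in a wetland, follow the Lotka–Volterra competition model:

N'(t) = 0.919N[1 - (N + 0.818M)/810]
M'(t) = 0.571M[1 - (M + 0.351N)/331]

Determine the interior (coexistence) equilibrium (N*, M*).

Setting both brackets to zero gives the nullclines N + 0.818M = 810 and 0.351N + M = 331.
Substituting M = 331 - 0.351N into the first: N(1 - 0.818·0.351) = 810 - 0.818·331.
So N* = 539/0.713 = 756, and then M* = 331 - 0.351·756 = 65.5.

N* ≈ 756, M* ≈ 65.5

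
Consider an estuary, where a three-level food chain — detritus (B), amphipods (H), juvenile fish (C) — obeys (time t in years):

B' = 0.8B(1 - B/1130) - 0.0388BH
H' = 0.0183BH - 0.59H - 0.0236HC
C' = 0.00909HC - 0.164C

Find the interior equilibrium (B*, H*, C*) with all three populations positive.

B* ≈ 141, H* ≈ 18, C* ≈ 84.5

From dC/dt = 0: 0.00909H* = 0.164, so H* = 18.
From dB/dt = 0: 0.8(1 - B*/1130) = 0.0388·18, giving B* = 1130·(1 - 0.875) = 141.
From dH/dt = 0: 0.0183·141 - 0.59 = 0.0236C*, so C* = 1.99/0.0236 = 84.5.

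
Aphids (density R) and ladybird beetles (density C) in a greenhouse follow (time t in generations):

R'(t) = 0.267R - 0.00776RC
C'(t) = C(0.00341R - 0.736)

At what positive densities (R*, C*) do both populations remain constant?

R* ≈ 216, C* ≈ 34.4

Set dC/dt = 0 with C > 0: 0.00341R - 0.736 = 0, so R* = 0.736/0.00341 = 216.
Set dR/dt = 0 with R > 0: 0.267 - 0.00776C = 0, so C* = 0.267/0.00776 = 34.4.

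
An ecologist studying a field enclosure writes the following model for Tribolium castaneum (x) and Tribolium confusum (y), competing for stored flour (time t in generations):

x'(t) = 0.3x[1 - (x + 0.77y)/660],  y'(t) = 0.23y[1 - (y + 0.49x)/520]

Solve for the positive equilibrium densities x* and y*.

Setting both brackets to zero gives the nullclines x + 0.77y = 660 and 0.49x + y = 520.
Substituting y = 520 - 0.49x into the first: x(1 - 0.77·0.49) = 660 - 0.77·520.
So x* = 260/0.623 = 417, and then y* = 520 - 0.49·417 = 316.

x* ≈ 417, y* ≈ 316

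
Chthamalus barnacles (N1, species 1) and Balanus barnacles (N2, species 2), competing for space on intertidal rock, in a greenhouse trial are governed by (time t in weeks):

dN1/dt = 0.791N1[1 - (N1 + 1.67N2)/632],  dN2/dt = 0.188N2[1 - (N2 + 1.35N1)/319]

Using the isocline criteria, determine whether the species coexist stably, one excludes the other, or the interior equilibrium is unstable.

Compare the nullcline intercepts: K1/α12 = 632/1.67 = 378 > K2 = 319; K2/α21 = 319/1.35 = 236 < K1 = 632.
Since the inequalities point opposite ways, species 1 can invade but species 2 cannot.

species 1 excludes species 2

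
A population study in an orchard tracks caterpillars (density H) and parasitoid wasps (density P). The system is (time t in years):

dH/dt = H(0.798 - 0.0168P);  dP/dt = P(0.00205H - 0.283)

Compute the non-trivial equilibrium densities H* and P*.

Set dP/dt = 0 with P > 0: 0.00205H - 0.283 = 0, so H* = 0.283/0.00205 = 138.
Set dH/dt = 0 with H > 0: 0.798 - 0.0168P = 0, so P* = 0.798/0.0168 = 47.5.

H* ≈ 138, P* ≈ 47.5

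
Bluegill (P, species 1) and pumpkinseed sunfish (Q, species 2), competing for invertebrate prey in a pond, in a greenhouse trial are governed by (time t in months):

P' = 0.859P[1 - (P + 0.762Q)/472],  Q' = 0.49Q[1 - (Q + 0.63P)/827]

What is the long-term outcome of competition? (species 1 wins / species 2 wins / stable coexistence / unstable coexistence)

species 2 excludes species 1

Compare the nullcline intercepts: K1/α12 = 472/0.762 = 619 < K2 = 827; K2/α21 = 827/0.63 = 1310 > K1 = 472.
Since the inequalities point opposite ways, species 2 can invade but species 1 cannot.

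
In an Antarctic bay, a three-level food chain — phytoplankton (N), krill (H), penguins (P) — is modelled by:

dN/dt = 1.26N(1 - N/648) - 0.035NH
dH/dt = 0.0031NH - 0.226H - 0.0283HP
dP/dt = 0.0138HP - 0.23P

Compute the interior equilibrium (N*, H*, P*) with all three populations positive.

From dP/dt = 0: 0.0138H* = 0.23, so H* = 16.7.
From dN/dt = 0: 1.26(1 - N*/648) = 0.035·16.7, giving N* = 648·(1 - 0.463) = 348.
From dH/dt = 0: 0.0031·348 - 0.226 = 0.0283P*, so P* = 0.853/0.0283 = 30.1.

N* ≈ 348, H* ≈ 16.7, P* ≈ 30.1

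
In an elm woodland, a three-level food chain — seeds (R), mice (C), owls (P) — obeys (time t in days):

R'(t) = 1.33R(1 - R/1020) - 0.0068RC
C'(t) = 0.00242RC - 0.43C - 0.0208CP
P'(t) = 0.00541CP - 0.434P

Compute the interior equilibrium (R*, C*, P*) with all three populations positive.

R* ≈ 602, C* ≈ 80.2, P* ≈ 49.3

From dP/dt = 0: 0.00541C* = 0.434, so C* = 80.2.
From dR/dt = 0: 1.33(1 - R*/1020) = 0.0068·80.2, giving R* = 1020·(1 - 0.41) = 602.
From dC/dt = 0: 0.00242·602 - 0.43 = 0.0208P*, so P* = 1.03/0.0208 = 49.3.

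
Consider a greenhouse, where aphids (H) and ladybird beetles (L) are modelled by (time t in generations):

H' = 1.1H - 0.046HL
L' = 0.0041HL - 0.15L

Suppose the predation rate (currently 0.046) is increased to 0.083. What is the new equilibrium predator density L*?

At the interior fixed point, setting dH/dt = 0 with H > 0 fixes L* = (prey growth rate)/(HL coefficient) — independent of the other coefficients.
With the change, L* = 1.1/0.083 = 13.3; it falls from 23.9.

L* ≈ 13.3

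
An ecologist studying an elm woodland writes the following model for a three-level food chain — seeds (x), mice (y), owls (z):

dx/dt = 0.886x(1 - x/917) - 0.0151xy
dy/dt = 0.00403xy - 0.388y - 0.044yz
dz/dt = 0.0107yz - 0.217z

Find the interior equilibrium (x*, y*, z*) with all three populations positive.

From dz/dt = 0: 0.0107y* = 0.217, so y* = 20.3.
From dx/dt = 0: 0.886(1 - x*/917) = 0.0151·20.3, giving x* = 917·(1 - 0.346) = 600.
From dy/dt = 0: 0.00403·600 - 0.388 = 0.044z*, so z* = 2.03/0.044 = 46.1.

x* ≈ 600, y* ≈ 20.3, z* ≈ 46.1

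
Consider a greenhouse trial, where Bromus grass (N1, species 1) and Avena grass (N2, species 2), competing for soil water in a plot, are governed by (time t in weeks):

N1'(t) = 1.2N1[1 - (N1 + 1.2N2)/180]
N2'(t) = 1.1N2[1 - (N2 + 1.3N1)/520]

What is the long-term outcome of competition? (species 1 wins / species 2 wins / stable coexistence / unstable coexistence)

species 2 excludes species 1

Compare the nullcline intercepts: K1/α12 = 180/1.2 = 150 < K2 = 520; K2/α21 = 520/1.3 = 400 > K1 = 180.
Since the inequalities point opposite ways, species 2 can invade but species 1 cannot.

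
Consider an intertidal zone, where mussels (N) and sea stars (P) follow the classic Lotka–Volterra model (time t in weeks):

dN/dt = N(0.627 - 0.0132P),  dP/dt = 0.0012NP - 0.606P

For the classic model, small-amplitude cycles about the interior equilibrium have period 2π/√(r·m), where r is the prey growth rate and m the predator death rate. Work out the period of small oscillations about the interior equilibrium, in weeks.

Here r = 0.627 and m = 0.606, so r·m = 0.38.
ω = √0.38 = 0.616 per week, hence T = 2π/ω ≈ 10.2 weeks.

T ≈ 10.2 weeks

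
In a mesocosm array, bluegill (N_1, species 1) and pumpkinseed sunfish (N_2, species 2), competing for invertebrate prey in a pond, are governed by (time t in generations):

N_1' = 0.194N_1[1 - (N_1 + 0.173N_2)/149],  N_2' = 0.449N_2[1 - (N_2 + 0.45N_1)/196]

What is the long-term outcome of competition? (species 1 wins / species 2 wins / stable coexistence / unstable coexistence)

stable coexistence

Compare the nullcline intercepts: K1/α12 = 149/0.173 = 861 > K2 = 196; K2/α21 = 196/0.45 = 436 > K1 = 149.
Since both inequalities hold, each species can invade when rare, so the interior equilibrium is stable.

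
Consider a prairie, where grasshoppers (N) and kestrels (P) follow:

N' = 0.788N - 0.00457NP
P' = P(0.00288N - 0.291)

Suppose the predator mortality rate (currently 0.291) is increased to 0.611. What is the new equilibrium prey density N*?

N* ≈ 212

At the interior fixed point, setting dP/dt = 0 with P > 0 fixes N* = (predator death rate)/(NP coefficient) — independent of the other coefficients.
With the change, N* = 0.611/0.00288 = 212; it rises from 101.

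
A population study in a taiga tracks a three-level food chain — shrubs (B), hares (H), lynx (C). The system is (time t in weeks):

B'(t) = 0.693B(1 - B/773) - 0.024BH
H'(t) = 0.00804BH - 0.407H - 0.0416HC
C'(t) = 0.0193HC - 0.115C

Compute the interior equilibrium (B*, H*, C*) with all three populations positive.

B* ≈ 613, H* ≈ 5.96, C* ≈ 109

From dC/dt = 0: 0.0193H* = 0.115, so H* = 5.96.
From dB/dt = 0: 0.693(1 - B*/773) = 0.024·5.96, giving B* = 773·(1 - 0.206) = 613.
From dH/dt = 0: 0.00804·613 - 0.407 = 0.0416C*, so C* = 4.53/0.0416 = 109.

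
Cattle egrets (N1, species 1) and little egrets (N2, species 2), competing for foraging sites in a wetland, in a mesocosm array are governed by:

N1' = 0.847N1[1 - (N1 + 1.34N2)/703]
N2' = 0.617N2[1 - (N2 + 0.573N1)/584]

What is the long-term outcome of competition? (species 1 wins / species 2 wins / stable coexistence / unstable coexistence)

species 2 excludes species 1

Compare the nullcline intercepts: K1/α12 = 703/1.34 = 525 < K2 = 584; K2/α21 = 584/0.573 = 1020 > K1 = 703.
Since the inequalities point opposite ways, species 2 can invade but species 1 cannot.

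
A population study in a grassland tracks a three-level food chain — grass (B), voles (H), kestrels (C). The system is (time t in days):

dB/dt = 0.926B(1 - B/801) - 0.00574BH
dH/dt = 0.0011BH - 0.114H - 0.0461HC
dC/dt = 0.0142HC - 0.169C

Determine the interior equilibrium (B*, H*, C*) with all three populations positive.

From dC/dt = 0: 0.0142H* = 0.169, so H* = 11.9.
From dB/dt = 0: 0.926(1 - B*/801) = 0.00574·11.9, giving B* = 801·(1 - 0.0738) = 742.
From dH/dt = 0: 0.0011·742 - 0.114 = 0.0461C*, so C* = 0.702/0.0461 = 15.2.

B* ≈ 742, H* ≈ 11.9, C* ≈ 15.2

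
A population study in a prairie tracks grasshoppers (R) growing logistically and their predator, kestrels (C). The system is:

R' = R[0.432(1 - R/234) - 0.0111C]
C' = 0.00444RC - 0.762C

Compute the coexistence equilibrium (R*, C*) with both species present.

R* ≈ 172, C* ≈ 10.4

From dC/dt = 0 with C > 0: 0.00444R* = 0.762, so R* = 172.
Substitute into dR/dt = 0: 0.432(1 - 172/234) = 0.0111C*.
The bracket is 0.267, giving C* = 0.115/0.0111 = 10.4.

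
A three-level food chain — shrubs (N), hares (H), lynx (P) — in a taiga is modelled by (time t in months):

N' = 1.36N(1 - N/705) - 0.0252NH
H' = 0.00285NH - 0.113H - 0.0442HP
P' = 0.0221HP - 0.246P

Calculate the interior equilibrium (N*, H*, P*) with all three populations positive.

From dP/dt = 0: 0.0221H* = 0.246, so H* = 11.1.
From dN/dt = 0: 1.36(1 - N*/705) = 0.0252·11.1, giving N* = 705·(1 - 0.206) = 560.
From dH/dt = 0: 0.00285·560 - 0.113 = 0.0442P*, so P* = 1.48/0.0442 = 33.5.

N* ≈ 560, H* ≈ 11.1, P* ≈ 33.5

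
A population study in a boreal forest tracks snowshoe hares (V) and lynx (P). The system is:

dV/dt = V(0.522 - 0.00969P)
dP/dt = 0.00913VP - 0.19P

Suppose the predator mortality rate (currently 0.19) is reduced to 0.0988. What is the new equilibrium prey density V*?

At the interior fixed point, setting dP/dt = 0 with P > 0 fixes V* = (predator death rate)/(VP coefficient) — independent of the other coefficients.
With the change, V* = 0.0988/0.00913 = 10.8; it falls from 20.8.

V* ≈ 10.8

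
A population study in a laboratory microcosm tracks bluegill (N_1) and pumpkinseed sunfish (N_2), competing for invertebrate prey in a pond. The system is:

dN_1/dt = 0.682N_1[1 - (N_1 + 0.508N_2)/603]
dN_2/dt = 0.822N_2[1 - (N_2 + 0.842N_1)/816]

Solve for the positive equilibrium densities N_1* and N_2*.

N_1* ≈ 329, N_2* ≈ 539

Setting both brackets to zero gives the nullclines N_1 + 0.508N_2 = 603 and 0.842N_1 + N_2 = 816.
Substituting N_2 = 816 - 0.842N_1 into the first: N_1(1 - 0.508·0.842) = 603 - 0.508·816.
So N_1* = 188/0.572 = 329, and then N_2* = 816 - 0.842·329 = 539.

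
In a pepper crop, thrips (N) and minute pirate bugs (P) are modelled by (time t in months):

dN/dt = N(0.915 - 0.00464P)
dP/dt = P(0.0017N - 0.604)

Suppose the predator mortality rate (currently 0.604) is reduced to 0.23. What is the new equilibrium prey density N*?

N* ≈ 135

At the interior fixed point, setting dP/dt = 0 with P > 0 fixes N* = (predator death rate)/(NP coefficient) — independent of the other coefficients.
With the change, N* = 0.23/0.0017 = 135; it falls from 355.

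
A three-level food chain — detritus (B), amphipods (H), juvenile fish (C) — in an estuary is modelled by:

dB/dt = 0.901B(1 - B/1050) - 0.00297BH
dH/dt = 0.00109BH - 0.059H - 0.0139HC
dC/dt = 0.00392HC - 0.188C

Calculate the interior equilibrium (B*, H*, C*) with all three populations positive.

From dC/dt = 0: 0.00392H* = 0.188, so H* = 48.
From dB/dt = 0: 0.901(1 - B*/1050) = 0.00297·48, giving B* = 1050·(1 - 0.158) = 884.
From dH/dt = 0: 0.00109·884 - 0.059 = 0.0139C*, so C* = 0.905/0.0139 = 65.1.

B* ≈ 884, H* ≈ 48, C* ≈ 65.1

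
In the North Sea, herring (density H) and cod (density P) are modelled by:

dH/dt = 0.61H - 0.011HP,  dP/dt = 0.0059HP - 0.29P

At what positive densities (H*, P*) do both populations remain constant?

Set dP/dt = 0 with P > 0: 0.0059H - 0.29 = 0, so H* = 0.29/0.0059 = 49.2.
Set dH/dt = 0 with H > 0: 0.61 - 0.011P = 0, so P* = 0.61/0.011 = 55.5.

H* ≈ 49.2, P* ≈ 55.5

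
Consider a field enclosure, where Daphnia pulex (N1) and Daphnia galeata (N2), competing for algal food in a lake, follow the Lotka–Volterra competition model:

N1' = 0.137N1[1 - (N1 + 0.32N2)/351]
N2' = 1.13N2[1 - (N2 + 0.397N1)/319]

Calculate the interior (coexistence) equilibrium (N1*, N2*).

Setting both brackets to zero gives the nullclines N1 + 0.32N2 = 351 and 0.397N1 + N2 = 319.
Substituting N2 = 319 - 0.397N1 into the first: N1(1 - 0.32·0.397) = 351 - 0.32·319.
So N1* = 249/0.873 = 285, and then N2* = 319 - 0.397·285 = 206.

N1* ≈ 285, N2* ≈ 206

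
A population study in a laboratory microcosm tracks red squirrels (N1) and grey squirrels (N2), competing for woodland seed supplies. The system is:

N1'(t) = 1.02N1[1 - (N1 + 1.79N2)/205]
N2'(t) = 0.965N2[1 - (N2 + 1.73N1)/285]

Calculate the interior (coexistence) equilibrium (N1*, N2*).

Setting both brackets to zero gives the nullclines N1 + 1.79N2 = 205 and 1.73N1 + N2 = 285.
Substituting N2 = 285 - 1.73N1 into the first: N1(1 - 1.79·1.73) = 205 - 1.79·285.
So N1* = -305/-2.1 = 146, and then N2* = 285 - 1.73·146 = 33.2.

N1* ≈ 146, N2* ≈ 33.2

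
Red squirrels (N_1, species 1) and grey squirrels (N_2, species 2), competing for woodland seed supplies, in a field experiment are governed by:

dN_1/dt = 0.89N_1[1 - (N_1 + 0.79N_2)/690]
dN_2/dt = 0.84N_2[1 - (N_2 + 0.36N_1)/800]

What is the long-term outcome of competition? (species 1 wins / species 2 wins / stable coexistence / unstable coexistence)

Compare the nullcline intercepts: K1/α12 = 690/0.79 = 873 > K2 = 800; K2/α21 = 800/0.36 = 2220 > K1 = 690.
Since both inequalities hold, each species can invade when rare, so the interior equilibrium is stable.

stable coexistence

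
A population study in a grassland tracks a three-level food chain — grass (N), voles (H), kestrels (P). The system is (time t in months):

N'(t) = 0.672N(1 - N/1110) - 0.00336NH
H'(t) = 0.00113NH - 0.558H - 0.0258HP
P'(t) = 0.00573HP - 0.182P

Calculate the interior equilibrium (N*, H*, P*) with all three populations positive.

N* ≈ 934, H* ≈ 31.8, P* ≈ 19.3

From dP/dt = 0: 0.00573H* = 0.182, so H* = 31.8.
From dN/dt = 0: 0.672(1 - N*/1110) = 0.00336·31.8, giving N* = 1110·(1 - 0.159) = 934.
From dH/dt = 0: 0.00113·934 - 0.558 = 0.0258P*, so P* = 0.497/0.0258 = 19.3.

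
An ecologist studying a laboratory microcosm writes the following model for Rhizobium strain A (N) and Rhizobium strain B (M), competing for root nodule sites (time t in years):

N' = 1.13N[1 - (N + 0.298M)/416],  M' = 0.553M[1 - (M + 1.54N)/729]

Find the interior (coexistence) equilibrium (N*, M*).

Setting both brackets to zero gives the nullclines N + 0.298M = 416 and 1.54N + M = 729.
Substituting M = 729 - 1.54N into the first: N(1 - 0.298·1.54) = 416 - 0.298·729.
So N* = 199/0.541 = 367, and then M* = 729 - 1.54·367 = 163.

N* ≈ 367, M* ≈ 163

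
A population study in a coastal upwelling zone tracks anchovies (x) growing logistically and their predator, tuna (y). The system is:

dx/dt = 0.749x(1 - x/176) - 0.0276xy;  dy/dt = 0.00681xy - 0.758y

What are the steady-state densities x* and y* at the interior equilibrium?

From dy/dt = 0 with y > 0: 0.00681x* = 0.758, so x* = 111.
Substitute into dx/dt = 0: 0.749(1 - 111/176) = 0.0276y*.
The bracket is 0.368, giving y* = 0.275/0.0276 = 9.98.

x* ≈ 111, y* ≈ 9.98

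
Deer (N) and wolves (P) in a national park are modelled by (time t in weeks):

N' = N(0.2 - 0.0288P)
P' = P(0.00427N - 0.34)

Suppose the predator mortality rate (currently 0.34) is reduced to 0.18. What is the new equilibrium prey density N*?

At the interior fixed point, setting dP/dt = 0 with P > 0 fixes N* = (predator death rate)/(NP coefficient) — independent of the other coefficients.
With the change, N* = 0.18/0.00427 = 42.2; it falls from 79.6.

N* ≈ 42.2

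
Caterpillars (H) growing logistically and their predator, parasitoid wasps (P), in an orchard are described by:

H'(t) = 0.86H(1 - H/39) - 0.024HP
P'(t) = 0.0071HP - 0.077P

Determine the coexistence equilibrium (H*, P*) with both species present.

From dP/dt = 0 with P > 0: 0.0071H* = 0.077, so H* = 10.8.
Substitute into dH/dt = 0: 0.86(1 - 10.8/39) = 0.024P*.
The bracket is 0.722, giving P* = 0.621/0.024 = 25.9.

H* ≈ 10.8, P* ≈ 25.9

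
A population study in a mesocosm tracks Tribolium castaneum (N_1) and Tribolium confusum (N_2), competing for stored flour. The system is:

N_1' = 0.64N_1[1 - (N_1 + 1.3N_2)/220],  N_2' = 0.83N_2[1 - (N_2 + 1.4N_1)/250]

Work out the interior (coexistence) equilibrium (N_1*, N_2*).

Setting both brackets to zero gives the nullclines N_1 + 1.3N_2 = 220 and 1.4N_1 + N_2 = 250.
Substituting N_2 = 250 - 1.4N_1 into the first: N_1(1 - 1.3·1.4) = 220 - 1.3·250.
So N_1* = -105/-0.82 = 128, and then N_2* = 250 - 1.4·128 = 70.7.

N_1* ≈ 128, N_2* ≈ 70.7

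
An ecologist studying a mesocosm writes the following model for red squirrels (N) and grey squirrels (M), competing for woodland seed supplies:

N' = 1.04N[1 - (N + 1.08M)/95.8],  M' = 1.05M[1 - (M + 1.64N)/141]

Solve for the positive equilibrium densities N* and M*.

Setting both brackets to zero gives the nullclines N + 1.08M = 95.8 and 1.64N + M = 141.
Substituting M = 141 - 1.64N into the first: N(1 - 1.08·1.64) = 95.8 - 1.08·141.
So N* = -56.5/-0.771 = 73.2, and then M* = 141 - 1.64·73.2 = 20.9.

N* ≈ 73.2, M* ≈ 20.9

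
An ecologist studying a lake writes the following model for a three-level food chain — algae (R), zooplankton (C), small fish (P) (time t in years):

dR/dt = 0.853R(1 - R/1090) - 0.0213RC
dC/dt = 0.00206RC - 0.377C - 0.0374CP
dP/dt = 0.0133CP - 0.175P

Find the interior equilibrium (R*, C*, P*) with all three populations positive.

From dP/dt = 0: 0.0133C* = 0.175, so C* = 13.2.
From dR/dt = 0: 0.853(1 - R*/1090) = 0.0213·13.2, giving R* = 1090·(1 - 0.329) = 732.
From dC/dt = 0: 0.00206·732 - 0.377 = 0.0374P*, so P* = 1.13/0.0374 = 30.2.

R* ≈ 732, C* ≈ 13.2, P* ≈ 30.2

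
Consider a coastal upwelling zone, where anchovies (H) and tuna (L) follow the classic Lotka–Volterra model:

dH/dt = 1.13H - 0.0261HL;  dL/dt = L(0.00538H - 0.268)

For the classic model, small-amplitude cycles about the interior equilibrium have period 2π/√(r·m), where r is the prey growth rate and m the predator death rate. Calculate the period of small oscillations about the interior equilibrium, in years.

Here r = 1.13 and m = 0.268, so r·m = 0.303.
ω = √0.303 = 0.55 per year, hence T = 2π/ω ≈ 11.4 years.

T ≈ 11.4 years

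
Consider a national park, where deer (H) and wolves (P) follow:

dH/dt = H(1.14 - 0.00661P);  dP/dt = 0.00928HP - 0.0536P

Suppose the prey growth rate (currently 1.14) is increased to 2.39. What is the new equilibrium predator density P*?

P* ≈ 362

At the interior fixed point, setting dH/dt = 0 with H > 0 fixes P* = (prey growth rate)/(HP coefficient) — independent of the other coefficients.
With the change, P* = 2.39/0.00661 = 362; it rises from 172.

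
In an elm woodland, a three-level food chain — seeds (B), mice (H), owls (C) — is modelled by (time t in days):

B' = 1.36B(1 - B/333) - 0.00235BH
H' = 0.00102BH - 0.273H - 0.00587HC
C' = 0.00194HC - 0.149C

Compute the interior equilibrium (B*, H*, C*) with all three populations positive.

B* ≈ 289, H* ≈ 76.8, C* ≈ 3.68

From dC/dt = 0: 0.00194H* = 0.149, so H* = 76.8.
From dB/dt = 0: 1.36(1 - B*/333) = 0.00235·76.8, giving B* = 333·(1 - 0.133) = 289.
From dH/dt = 0: 0.00102·289 - 0.273 = 0.00587C*, so C* = 0.0216/0.00587 = 3.68.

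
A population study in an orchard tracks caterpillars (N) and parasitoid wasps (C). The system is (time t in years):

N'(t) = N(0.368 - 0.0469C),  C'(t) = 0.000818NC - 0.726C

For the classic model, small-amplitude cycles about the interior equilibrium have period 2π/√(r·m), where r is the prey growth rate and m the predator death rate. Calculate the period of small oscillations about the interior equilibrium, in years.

Here r = 0.368 and m = 0.726, so r·m = 0.267.
ω = √0.267 = 0.517 per year, hence T = 2π/ω ≈ 12.2 years.

T ≈ 12.2 years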